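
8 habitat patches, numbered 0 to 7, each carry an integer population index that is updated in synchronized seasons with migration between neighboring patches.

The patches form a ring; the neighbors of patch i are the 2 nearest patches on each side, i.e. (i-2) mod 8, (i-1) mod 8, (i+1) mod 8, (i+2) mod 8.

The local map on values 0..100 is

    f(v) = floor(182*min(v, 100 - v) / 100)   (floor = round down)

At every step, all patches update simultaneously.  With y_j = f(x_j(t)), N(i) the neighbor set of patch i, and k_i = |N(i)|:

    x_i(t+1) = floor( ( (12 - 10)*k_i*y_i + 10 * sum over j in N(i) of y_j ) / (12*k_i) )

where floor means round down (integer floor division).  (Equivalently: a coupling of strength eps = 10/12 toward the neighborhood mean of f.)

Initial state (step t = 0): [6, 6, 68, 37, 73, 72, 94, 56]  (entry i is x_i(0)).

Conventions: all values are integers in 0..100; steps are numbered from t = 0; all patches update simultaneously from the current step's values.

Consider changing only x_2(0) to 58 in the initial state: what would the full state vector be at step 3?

Answer: [42, 38, 36, 34, 33, 36, 41, 44]
Key observation: This trace re-runs the system from the modified initial state.

Derivation:
t=0: [6, 6, 58, 37, 73, 72, 94, 56]
t=1: [38, 50, 41, 49, 50, 51, 41, 30]
t=2: [72, 74, 83, 86, 83, 79, 75, 76]
t=3: [42, 38, 36, 34, 33, 36, 41, 44]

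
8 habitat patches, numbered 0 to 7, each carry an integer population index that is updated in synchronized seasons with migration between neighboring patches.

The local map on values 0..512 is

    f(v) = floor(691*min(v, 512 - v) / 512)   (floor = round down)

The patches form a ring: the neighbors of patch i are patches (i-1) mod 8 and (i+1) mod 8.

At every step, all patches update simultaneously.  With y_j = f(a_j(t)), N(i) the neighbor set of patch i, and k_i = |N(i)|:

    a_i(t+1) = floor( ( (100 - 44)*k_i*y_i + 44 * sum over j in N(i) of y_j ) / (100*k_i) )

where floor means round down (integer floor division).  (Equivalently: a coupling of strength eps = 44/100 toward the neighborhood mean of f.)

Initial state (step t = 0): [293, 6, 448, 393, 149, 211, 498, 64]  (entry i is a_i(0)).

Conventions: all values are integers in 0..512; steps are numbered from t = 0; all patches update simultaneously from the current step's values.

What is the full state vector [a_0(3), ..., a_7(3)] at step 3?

Simulating step by step:
t=0: [293, 6, 448, 393, 149, 211, 498, 64]
t=1: [185, 88, 85, 152, 210, 207, 91, 117]
t=2: [199, 145, 134, 202, 264, 245, 164, 169]
t=3: [243, 207, 203, 265, 319, 306, 246, 235]

Answer: [243, 207, 203, 265, 319, 306, 246, 235]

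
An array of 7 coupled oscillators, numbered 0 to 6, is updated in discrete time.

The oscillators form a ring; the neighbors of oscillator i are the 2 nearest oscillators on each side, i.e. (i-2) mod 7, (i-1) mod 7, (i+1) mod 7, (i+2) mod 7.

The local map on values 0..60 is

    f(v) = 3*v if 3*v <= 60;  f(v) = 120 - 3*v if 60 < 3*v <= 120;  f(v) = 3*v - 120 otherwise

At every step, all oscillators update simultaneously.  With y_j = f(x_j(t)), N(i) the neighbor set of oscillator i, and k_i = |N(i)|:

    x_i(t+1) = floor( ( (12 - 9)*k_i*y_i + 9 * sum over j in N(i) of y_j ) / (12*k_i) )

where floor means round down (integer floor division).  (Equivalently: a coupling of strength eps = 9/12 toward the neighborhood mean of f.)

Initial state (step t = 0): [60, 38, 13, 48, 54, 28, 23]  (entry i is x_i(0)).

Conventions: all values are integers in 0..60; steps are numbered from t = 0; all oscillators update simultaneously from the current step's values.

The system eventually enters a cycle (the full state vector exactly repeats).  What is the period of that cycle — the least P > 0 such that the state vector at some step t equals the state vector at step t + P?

Simulating step by step:
t=0: [60, 38, 13, 48, 54, 28, 23]
t=1: [39, 34, 34, 29, 38, 42, 39]
t=2: [9, 15, 15, 17, 12, 9, 6]
t=3: [32, 37, 41, 41, 35, 31, 29]
t=4: [19, 14, 10, 10, 16, 20, 22]
t=5: [49, 42, 40, 41, 44, 50, 52]
t=6: [20, 13, 9, 9, 15, 22, 23]
t=7: [47, 40, 38, 37, 41, 47, 49]
t=8: [15, 11, 7, 7, 12, 16, 15]
t=9: [38, 33, 30, 31, 34, 39, 41]
t=10: [12, 17, 21, 20, 16, 10, 9]
t=11: [39, 46, 50, 49, 44, 39, 37]
t=12: [12, 17, 18, 18, 15, 10, 9]
t=13: [39, 44, 48, 47, 42, 37, 37]
t=14: [10, 13, 13, 14, 13, 9, 7]
t=15: [31, 34, 37, 37, 33, 31, 30]
t=16: [22, 18, 16, 16, 19, 23, 24]
t=17: [51, 50, 51, 51, 50, 51, 52]
t=18: [33, 32, 31, 31, 32, 33, 32]
t=19: [23, 24, 24, 24, 24, 23, 22]
t=20: [50, 49, 48, 48, 49, 50, 50]
t=21: [28, 27, 26, 26, 27, 28, 28]
t=22: [37, 39, 39, 39, 39, 37, 37]
t=23: [6, 5, 4, 4, 5, 6, 6]
t=24: [16, 15, 14, 14, 15, 16, 16]
t=25: [46, 45, 44, 44, 45, 46, 46]
t=26: [16, 15, 14, 14, 15, 16, 16]

Answer: 2
Key observation: The state at step 24, [16, 15, 14, 14, 15, 16, 16], reappears at step 26 — and no state repeats earlier — so the cycle the system enters has period 2.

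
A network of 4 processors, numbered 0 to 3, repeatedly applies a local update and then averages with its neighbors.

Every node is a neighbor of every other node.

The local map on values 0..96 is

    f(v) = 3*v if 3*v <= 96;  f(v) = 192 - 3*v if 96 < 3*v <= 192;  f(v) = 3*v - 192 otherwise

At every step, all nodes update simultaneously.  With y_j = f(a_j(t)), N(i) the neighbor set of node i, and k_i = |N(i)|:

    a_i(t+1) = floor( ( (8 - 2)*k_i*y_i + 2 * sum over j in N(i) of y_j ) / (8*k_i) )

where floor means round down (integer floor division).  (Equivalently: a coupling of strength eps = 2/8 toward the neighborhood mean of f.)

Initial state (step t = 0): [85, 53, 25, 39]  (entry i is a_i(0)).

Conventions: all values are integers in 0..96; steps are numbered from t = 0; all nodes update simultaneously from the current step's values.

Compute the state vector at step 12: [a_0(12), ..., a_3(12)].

Answer: [48, 48, 48, 48]

Derivation:
t=0: [85, 53, 25, 39]
t=1: [62, 42, 70, 70]
t=2: [13, 53, 21, 21]
t=3: [42, 38, 58, 58]
t=4: [59, 67, 27, 27]
t=5: [25, 21, 69, 69]
t=6: [64, 56, 24, 24]
t=7: [14, 30, 62, 62]
t=8: [40, 72, 16, 16]
t=9: [64, 32, 48, 48]
t=10: [16, 80, 48, 48]
t=11: [48, 48, 48, 48]
t=12: [48, 48, 48, 48]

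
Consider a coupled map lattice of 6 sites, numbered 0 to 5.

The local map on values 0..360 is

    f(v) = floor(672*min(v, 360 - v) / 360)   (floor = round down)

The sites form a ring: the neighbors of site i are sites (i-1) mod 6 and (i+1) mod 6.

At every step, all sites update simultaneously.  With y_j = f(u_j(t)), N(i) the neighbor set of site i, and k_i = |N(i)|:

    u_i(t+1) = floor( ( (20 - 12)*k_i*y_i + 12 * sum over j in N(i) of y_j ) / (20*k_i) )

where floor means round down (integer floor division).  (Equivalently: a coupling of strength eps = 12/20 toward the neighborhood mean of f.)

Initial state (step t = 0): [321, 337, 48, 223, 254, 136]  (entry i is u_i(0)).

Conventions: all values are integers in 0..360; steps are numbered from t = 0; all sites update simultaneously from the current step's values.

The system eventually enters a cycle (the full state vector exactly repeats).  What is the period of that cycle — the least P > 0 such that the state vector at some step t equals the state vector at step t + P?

Simulating step by step:
t=0: [321, 337, 48, 223, 254, 136]
t=1: [117, 65, 124, 187, 231, 181]
t=2: [223, 183, 225, 270, 292, 271]
t=3: [250, 284, 250, 180, 150, 180]
t=4: [225, 179, 225, 279, 313, 279]
t=5: [246, 284, 246, 162, 125, 162]
t=6: [217, 183, 217, 254, 274, 254]
t=7: [264, 291, 264, 206, 182, 206]
t=8: [196, 158, 196, 268, 305, 268]
t=9: [261, 301, 261, 190, 143, 190]
t=10: [201, 154, 201, 261, 296, 261]
t=11: [259, 292, 259, 198, 158, 198]
t=12: [203, 163, 203, 265, 298, 265]
t=13: [261, 297, 261, 193, 152, 193]
t=14: [202, 157, 202, 264, 299, 264]
t=15: [259, 293, 259, 193, 152, 193]
t=16: [206, 162, 206, 265, 299, 265]
t=17: [258, 293, 258, 190, 151, 190]
t=18: [208, 164, 208, 268, 302, 268]
t=19: [256, 292, 256, 185, 145, 185]
t=20: [213, 166, 213, 269, 303, 269]
t=21: [253, 288, 253, 181, 143, 181]
t=22: [220, 173, 220, 273, 306, 273]
t=23: [249, 285, 249, 173, 137, 173]
t=24: [221, 180, 221, 267, 295, 267]
t=25: [256, 289, 256, 183, 152, 183]
t=26: [216, 169, 216, 275, 311, 275]
t=27: [249, 286, 249, 170, 131, 170]
t=28: [219, 179, 219, 262, 287, 262]
t=29: [260, 291, 260, 192, 163, 192]
t=30: [206, 162, 206, 272, 309, 272]
t=31: [254, 293, 254, 180, 136, 180]
t=32: [217, 168, 217, 269, 302, 269]
t=33: [251, 284, 251, 179, 144, 179]
t=34: [223, 178, 223, 274, 307, 274]
t=35: [249, 285, 249, 169, 135, 169]
t=36: [219, 180, 219, 263, 289, 263]
t=37: [260, 292, 260, 190, 161, 190]
t=38: [207, 162, 207, 272, 310, 272]
t=39: [253, 291, 253, 179, 135, 179]
t=40: [218, 170, 218, 268, 301, 268]
t=41: [252, 285, 252, 180, 146, 180]
t=42: [223, 176, 223, 276, 310, 276]
t=43: [247, 284, 247, 166, 130, 166]
t=44: [219, 182, 219, 259, 282, 259]
t=45: [261, 290, 261, 197, 170, 197]
t=46: [203, 162, 203, 271, 309, 271]
t=47: [257, 296, 257, 182, 137, 182]
t=48: [212, 162, 212, 266, 301, 266]
t=49: [253, 286, 253, 185, 149, 185]
t=50: [218, 174, 218, 273, 306, 273]
t=51: [251, 288, 251, 174, 137, 174]
t=52: [218, 175, 218, 267, 296, 267]
t=53: [255, 289, 255, 184, 151, 184]
t=54: [216, 170, 216, 274, 309, 274]
t=55: [250, 287, 250, 172, 134, 172]
t=56: [219, 177, 219, 264, 292, 264]
t=57: [257, 289, 257, 188, 157, 188]
t=58: [212, 168, 212, 273, 309, 273]
t=59: [252, 290, 252, 176, 135, 176]
t=60: [217, 172, 217, 267, 297, 267]
t=61: [254, 288, 254, 184, 150, 184]
t=62: [217, 171, 217, 274, 308, 274]
t=63: [250, 287, 250, 172, 134, 172]

Answer: 8
Key observation: The state at step 55, [250, 287, 250, 172, 134, 172], reappears at step 63 — and no state repeats earlier — so the cycle the system enters has period 8.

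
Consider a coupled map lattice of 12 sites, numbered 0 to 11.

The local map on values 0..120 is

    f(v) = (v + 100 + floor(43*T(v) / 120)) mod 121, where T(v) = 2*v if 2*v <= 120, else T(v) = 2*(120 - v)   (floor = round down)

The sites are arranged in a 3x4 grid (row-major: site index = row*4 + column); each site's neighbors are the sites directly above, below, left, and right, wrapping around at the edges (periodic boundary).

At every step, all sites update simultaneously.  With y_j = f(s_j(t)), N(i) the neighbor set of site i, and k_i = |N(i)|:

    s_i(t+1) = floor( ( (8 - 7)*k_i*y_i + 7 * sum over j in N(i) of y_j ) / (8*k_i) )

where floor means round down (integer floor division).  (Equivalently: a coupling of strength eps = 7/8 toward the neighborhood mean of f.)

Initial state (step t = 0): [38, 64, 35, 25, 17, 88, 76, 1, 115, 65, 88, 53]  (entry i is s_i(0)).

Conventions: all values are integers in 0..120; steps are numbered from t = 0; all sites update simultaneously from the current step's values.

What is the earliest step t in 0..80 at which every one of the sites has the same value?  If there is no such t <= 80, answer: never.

Answer: 4
Key observation: Synchronization is absorbing here: once all sites are equal they stay equal, and step 4 is the first all-equal step.

Derivation:
t=0: [38, 64, 35, 25, 17, 88, 76, 1, 115, 65, 88, 53]  (not all equal)
t=1: [51, 66, 65, 57, 73, 68, 80, 52, 56, 88, 71, 76]  (not all equal)
t=2: [78, 80, 82, 75, 74, 85, 80, 81, 80, 82, 86, 77]  (not all equal)
t=3: [86, 87, 87, 86, 87, 87, 88, 86, 86, 88, 87, 87]  (not all equal)
t=4: [89, 89, 89, 89, 89, 89, 89, 89, 89, 89, 89, 89]  (all equal)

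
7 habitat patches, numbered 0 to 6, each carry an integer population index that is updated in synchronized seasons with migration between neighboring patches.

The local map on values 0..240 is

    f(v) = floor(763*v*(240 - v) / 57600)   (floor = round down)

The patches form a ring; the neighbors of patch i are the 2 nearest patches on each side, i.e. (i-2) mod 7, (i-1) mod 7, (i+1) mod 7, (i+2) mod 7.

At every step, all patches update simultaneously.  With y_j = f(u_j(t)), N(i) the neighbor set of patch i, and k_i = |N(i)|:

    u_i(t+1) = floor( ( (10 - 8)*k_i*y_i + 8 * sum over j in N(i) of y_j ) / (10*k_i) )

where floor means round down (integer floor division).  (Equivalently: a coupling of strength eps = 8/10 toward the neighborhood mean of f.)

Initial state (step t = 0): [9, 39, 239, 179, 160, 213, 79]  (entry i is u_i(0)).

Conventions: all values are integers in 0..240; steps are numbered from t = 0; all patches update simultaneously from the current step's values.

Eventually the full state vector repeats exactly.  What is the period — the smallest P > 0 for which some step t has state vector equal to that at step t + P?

Simulating step by step:
t=0: [9, 39, 239, 179, 160, 213, 79]
t=1: [75, 89, 89, 99, 112, 116, 108]
t=2: [179, 178, 178, 183, 185, 182, 181]
t=3: [143, 143, 141, 140, 139, 139, 140]
t=4: [184, 184, 184, 184, 184, 184, 184]
t=5: [136, 136, 136, 136, 136, 136, 136]
t=6: [187, 187, 187, 187, 187, 187, 187]
t=7: [131, 131, 131, 131, 131, 131, 131]
t=8: [189, 189, 189, 189, 189, 189, 189]
t=9: [127, 127, 127, 127, 127, 127, 127]
t=10: [190, 190, 190, 190, 190, 190, 190]
t=11: [125, 125, 125, 125, 125, 125, 125]
t=12: [190, 190, 190, 190, 190, 190, 190]

Answer: 2
Key observation: The state at step 10, [190, 190, 190, 190, 190, 190, 190], reappears at step 12 — and no state repeats earlier — so the cycle the system enters has period 2.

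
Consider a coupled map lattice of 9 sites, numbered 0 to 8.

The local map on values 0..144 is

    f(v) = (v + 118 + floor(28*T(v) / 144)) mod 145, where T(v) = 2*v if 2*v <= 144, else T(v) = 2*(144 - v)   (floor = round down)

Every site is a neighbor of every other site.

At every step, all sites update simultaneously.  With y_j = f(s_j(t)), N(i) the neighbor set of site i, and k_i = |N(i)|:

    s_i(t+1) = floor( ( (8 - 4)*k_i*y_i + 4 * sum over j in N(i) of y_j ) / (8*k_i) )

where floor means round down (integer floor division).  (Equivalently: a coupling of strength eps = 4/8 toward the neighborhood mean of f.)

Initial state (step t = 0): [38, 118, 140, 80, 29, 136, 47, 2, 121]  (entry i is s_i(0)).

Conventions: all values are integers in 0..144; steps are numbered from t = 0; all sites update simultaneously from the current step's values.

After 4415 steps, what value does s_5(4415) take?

Simulating step by step:
t=0: [38, 118, 140, 80, 29, 136, 47, 2, 121]
t=1: [54, 88, 93, 77, 49, 92, 60, 96, 88]
t=2: [61, 76, 77, 73, 58, 77, 64, 78, 76]
t=3: [63, 71, 72, 70, 62, 72, 65, 72, 71]
t=4: [64, 69, 70, 68, 64, 70, 65, 70, 69]
t=5: [64, 67, 68, 66, 64, 68, 64, 68, 67]
t=6: [62, 65, 65, 64, 62, 65, 62, 65, 65]
t=7: [60, 62, 62, 61, 60, 62, 60, 62, 62]
t=8: [57, 58, 58, 57, 57, 58, 57, 58, 58]
t=9: [52, 52, 52, 52, 52, 52, 52, 52, 52]
t=10: [45, 45, 45, 45, 45, 45, 45, 45, 45]
t=11: [35, 35, 35, 35, 35, 35, 35, 35, 35]
t=12: [21, 21, 21, 21, 21, 21, 21, 21, 21]
t=13: [2, 2, 2, 2, 2, 2, 2, 2, 2]
t=14: [120, 120, 120, 120, 120, 120, 120, 120, 120]
t=15: [102, 102, 102, 102, 102, 102, 102, 102, 102]
t=16: [91, 91, 91, 91, 91, 91, 91, 91, 91]
t=17: [84, 84, 84, 84, 84, 84, 84, 84, 84]
t=18: [80, 80, 80, 80, 80, 80, 80, 80, 80]
t=19: [77, 77, 77, 77, 77, 77, 77, 77, 77]
t=20: [76, 76, 76, 76, 76, 76, 76, 76, 76]
t=21: [75, 75, 75, 75, 75, 75, 75, 75, 75]
t=22: [74, 74, 74, 74, 74, 74, 74, 74, 74]
t=23: [74, 74, 74, 74, 74, 74, 74, 74, 74]

Answer: s_5(4415) = 74
Key observation: The state at step 22, [74, 74, 74, 74, 74, 74, 74, 74, 74], reappears at step 23: the system is in a cycle of period 1 from step 22 on.  Therefore the state at step 4415 equals the state at step 22 + ((4415 - 22) mod 1) = 22, which is [74, 74, 74, 74, 74, 74, 74, 74, 74].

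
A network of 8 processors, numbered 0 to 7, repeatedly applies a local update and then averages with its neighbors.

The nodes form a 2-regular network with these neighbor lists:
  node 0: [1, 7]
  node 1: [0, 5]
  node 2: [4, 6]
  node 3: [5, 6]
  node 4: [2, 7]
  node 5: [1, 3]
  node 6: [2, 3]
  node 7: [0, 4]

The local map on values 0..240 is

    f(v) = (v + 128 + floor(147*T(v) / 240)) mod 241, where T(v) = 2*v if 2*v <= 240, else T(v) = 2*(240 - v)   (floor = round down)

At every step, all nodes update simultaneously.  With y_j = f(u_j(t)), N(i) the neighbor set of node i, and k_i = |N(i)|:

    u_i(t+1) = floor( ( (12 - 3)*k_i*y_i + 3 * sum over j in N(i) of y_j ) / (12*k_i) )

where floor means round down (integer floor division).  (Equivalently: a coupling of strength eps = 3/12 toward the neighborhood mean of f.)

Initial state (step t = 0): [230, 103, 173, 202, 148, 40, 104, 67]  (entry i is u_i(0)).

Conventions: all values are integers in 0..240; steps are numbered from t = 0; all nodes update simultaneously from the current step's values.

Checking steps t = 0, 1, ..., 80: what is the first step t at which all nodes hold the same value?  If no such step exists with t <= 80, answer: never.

Answer: 7
Key observation: Synchronization is absorbing here: once all nodes are equal they stay equal, and step 7 is the first all-equal step.

Derivation:
t=0: [230, 103, 173, 202, 148, 40, 104, 67]  (not all equal)
t=1: [115, 130, 139, 143, 132, 194, 123, 61]  (not all equal)
t=2: [128, 148, 149, 147, 134, 140, 151, 53]  (not all equal)
t=3: [132, 147, 147, 147, 131, 148, 147, 40]  (not all equal)
t=4: [158, 147, 147, 147, 158, 147, 147, 200]  (not all equal)
t=5: [144, 146, 146, 147, 144, 147, 147, 138]  (not all equal)
t=6: [148, 147, 147, 147, 148, 147, 147, 148]  (not all equal)
t=7: [147, 147, 147, 147, 147, 147, 147, 147]  (all equal)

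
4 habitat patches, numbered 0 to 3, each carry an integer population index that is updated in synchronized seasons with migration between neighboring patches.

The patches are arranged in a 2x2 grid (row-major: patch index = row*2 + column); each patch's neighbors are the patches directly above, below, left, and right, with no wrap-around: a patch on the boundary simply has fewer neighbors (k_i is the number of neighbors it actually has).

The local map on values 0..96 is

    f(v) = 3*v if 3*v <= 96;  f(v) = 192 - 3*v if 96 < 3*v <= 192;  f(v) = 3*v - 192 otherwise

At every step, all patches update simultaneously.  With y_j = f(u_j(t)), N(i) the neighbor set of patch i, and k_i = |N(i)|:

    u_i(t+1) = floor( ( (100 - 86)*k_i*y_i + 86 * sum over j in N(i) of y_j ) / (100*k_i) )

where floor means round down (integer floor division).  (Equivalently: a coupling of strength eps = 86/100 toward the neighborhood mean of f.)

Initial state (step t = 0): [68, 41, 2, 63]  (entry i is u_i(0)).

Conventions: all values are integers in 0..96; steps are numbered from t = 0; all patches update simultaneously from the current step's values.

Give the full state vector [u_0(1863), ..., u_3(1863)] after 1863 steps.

Simulating step by step:
t=0: [68, 41, 2, 63]
t=1: [33, 16, 7, 32]
t=2: [42, 87, 84, 43]
t=3: [64, 65, 63, 64]
t=4: [2, 0, 0, 2]
t=5: [0, 5, 5, 0]
t=6: [12, 2, 2, 12]
t=7: [10, 31, 31, 10]
t=8: [84, 38, 38, 84]
t=9: [75, 62, 62, 75]
t=10: [9, 29, 29, 9]
t=11: [78, 35, 35, 78]
t=12: [80, 48, 48, 80]
t=13: [48, 48, 48, 48]
t=14: [48, 48, 48, 48]

Answer: [48, 48, 48, 48]
Key observation: The state at step 13, [48, 48, 48, 48], reappears at step 14: the system is in a cycle of period 1 from step 13 on.  Therefore the state at step 1863 equals the state at step 13 + ((1863 - 13) mod 1) = 13, which is [48, 48, 48, 48].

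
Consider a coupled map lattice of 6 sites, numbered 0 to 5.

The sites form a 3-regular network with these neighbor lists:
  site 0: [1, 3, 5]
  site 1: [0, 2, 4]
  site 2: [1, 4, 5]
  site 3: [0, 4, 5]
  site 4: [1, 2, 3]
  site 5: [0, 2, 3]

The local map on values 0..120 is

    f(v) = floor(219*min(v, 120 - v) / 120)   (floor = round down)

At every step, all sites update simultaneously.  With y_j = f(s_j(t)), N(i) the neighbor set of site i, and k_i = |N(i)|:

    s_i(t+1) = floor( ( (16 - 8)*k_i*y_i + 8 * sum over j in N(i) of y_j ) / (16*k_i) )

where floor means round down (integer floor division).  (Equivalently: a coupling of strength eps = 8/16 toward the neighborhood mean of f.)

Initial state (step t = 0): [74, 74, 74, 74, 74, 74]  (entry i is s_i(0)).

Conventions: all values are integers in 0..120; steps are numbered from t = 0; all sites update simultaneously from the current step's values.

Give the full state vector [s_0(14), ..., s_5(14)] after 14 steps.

Simulating step by step:
t=0: [74, 74, 74, 74, 74, 74]
t=1: [83, 83, 83, 83, 83, 83]
t=2: [67, 67, 67, 67, 67, 67]
t=3: [96, 96, 96, 96, 96, 96]
t=4: [43, 43, 43, 43, 43, 43]
t=5: [78, 78, 78, 78, 78, 78]
t=6: [76, 76, 76, 76, 76, 76]
t=7: [80, 80, 80, 80, 80, 80]
t=8: [73, 73, 73, 73, 73, 73]
t=9: [85, 85, 85, 85, 85, 85]
t=10: [63, 63, 63, 63, 63, 63]
t=11: [104, 104, 104, 104, 104, 104]
t=12: [29, 29, 29, 29, 29, 29]
t=13: [52, 52, 52, 52, 52, 52]
t=14: [94, 94, 94, 94, 94, 94]

Answer: [94, 94, 94, 94, 94, 94]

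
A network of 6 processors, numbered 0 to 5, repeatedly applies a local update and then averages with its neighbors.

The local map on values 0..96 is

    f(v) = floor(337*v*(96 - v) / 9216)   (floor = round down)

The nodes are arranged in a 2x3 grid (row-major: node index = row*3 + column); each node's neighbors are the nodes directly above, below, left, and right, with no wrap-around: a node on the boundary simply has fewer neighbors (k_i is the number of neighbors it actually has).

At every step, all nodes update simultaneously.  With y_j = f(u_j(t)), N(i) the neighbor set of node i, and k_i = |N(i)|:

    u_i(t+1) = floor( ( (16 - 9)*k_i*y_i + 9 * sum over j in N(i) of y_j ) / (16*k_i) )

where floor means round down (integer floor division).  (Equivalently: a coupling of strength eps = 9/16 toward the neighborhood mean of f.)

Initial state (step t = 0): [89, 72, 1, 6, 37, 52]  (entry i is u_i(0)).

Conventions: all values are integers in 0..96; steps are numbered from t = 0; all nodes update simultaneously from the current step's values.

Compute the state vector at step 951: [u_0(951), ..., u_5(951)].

Simulating step by step:
t=0: [89, 72, 1, 6, 37, 52]
t=1: [32, 47, 42, 36, 65, 59]
t=2: [77, 79, 81, 75, 77, 78]
t=3: [53, 49, 47, 54, 52, 49]
t=4: [83, 83, 84, 82, 83, 83]
t=5: [39, 38, 37, 39, 39, 38]
t=6: [80, 80, 79, 81, 80, 80]
t=7: [45, 46, 47, 45, 45, 46]
t=8: [83, 83, 84, 83, 83, 83]
t=9: [39, 38, 37, 39, 39, 38]

Answer: [45, 46, 47, 45, 45, 46]
Key observation: The state at step 5, [39, 38, 37, 39, 39, 38], reappears at step 9: the system is in a cycle of period 4 from step 5 on.  Therefore the state at step 951 equals the state at step 5 + ((951 - 5) mod 4) = 7, which is [45, 46, 47, 45, 45, 46].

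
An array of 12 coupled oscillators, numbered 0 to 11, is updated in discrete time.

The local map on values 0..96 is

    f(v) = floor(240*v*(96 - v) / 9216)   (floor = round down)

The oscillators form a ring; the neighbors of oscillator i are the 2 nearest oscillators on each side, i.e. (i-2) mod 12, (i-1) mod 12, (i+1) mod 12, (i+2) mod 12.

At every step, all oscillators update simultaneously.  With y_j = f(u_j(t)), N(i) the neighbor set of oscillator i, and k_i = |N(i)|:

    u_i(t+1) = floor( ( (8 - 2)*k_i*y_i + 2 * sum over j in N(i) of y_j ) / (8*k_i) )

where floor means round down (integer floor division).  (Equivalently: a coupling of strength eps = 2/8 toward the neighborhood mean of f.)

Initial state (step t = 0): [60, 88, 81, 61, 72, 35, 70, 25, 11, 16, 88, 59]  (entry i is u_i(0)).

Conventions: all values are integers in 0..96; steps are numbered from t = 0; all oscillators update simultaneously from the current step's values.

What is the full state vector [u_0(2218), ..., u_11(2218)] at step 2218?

Simulating step by step:
t=0: [60, 88, 81, 61, 72, 35, 70, 25, 11, 16, 88, 59]
t=1: [49, 25, 34, 50, 45, 53, 45, 44, 27, 33, 24, 49]
t=2: [57, 48, 54, 57, 58, 59, 58, 58, 49, 53, 47, 57]
t=3: [57, 59, 58, 57, 57, 56, 57, 57, 58, 58, 58, 57]
t=4: [56, 56, 56, 57, 57, 57, 57, 57, 57, 57, 57, 56]
t=5: [57, 57, 57, 57, 57, 57, 57, 57, 57, 57, 57, 57]
t=6: [57, 57, 57, 57, 57, 57, 57, 57, 57, 57, 57, 57]

Answer: [57, 57, 57, 57, 57, 57, 57, 57, 57, 57, 57, 57]
Key observation: The state at step 5, [57, 57, 57, 57, 57, 57, 57, 57, 57, 57, 57, 57], reappears at step 6: the system is in a cycle of period 1 from step 5 on.  Therefore the state at step 2218 equals the state at step 5 + ((2218 - 5) mod 1) = 5, which is [57, 57, 57, 57, 57, 57, 57, 57, 57, 57, 57, 57].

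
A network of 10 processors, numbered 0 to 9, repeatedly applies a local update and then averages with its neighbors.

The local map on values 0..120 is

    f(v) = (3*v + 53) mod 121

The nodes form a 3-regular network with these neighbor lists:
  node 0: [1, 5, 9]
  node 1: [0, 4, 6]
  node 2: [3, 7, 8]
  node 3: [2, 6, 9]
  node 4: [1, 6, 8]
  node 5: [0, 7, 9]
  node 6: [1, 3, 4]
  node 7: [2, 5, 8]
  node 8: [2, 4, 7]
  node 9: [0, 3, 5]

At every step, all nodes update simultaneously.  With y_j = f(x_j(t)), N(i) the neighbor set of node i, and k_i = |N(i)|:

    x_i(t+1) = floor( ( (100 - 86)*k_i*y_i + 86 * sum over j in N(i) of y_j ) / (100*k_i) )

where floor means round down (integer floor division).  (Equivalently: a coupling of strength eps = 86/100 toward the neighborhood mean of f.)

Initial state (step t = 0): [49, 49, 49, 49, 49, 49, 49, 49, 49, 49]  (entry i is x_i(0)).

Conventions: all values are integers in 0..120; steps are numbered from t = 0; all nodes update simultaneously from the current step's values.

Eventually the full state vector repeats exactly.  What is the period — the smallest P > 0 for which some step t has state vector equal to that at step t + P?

Answer: 5
Key observation: The state at step 0, [49, 49, 49, 49, 49, 49, 49, 49, 49, 49], reappears at step 5 — and no state repeats earlier — so the cycle the system enters has period 5.

Derivation:
t=0: [49, 49, 49, 49, 49, 49, 49, 49, 49, 49]
t=1: [79, 79, 79, 79, 79, 79, 79, 79, 79, 79]
t=2: [48, 48, 48, 48, 48, 48, 48, 48, 48, 48]
t=3: [76, 76, 76, 76, 76, 76, 76, 76, 76, 76]
t=4: [39, 39, 39, 39, 39, 39, 39, 39, 39, 39]
t=5: [49, 49, 49, 49, 49, 49, 49, 49, 49, 49]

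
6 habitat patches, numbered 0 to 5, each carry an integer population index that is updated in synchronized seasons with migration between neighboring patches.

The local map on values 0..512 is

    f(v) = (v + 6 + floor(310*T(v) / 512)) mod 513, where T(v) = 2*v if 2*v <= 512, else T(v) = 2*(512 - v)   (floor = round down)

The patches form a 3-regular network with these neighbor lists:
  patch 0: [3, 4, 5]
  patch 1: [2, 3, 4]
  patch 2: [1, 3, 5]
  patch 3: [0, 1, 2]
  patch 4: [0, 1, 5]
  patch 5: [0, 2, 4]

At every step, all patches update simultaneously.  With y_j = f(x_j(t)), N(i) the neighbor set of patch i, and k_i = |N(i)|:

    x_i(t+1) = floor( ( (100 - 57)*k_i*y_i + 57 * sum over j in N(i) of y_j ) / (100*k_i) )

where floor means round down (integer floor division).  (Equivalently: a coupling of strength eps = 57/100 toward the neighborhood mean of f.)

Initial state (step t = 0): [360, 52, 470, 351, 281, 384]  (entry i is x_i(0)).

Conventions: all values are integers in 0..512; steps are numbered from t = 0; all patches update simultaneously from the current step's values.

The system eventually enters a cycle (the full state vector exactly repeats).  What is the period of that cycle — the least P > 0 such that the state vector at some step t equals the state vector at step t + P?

Answer: 6
Key observation: The state at step 20, [57, 57, 57, 57, 57, 57], reappears at step 26 — and no state repeats earlier — so the cycle the system enters has period 6.

Derivation:
t=0: [360, 52, 470, 351, 281, 384]
t=1: [39, 71, 41, 48, 58, 33]
t=2: [101, 134, 108, 114, 120, 94]
t=3: [239, 276, 251, 258, 257, 232]
t=4: [32, 54, 42, 48, 40, 26]
t=5: [83, 111, 99, 104, 90, 78]
t=6: [198, 233, 222, 227, 205, 193]
t=7: [456, 281, 393, 397, 365, 451]
t=8: [22, 40, 31, 31, 31, 22]
t=9: [61, 82, 74, 74, 70, 61]
t=10: [149, 175, 166, 166, 157, 149]
t=11: [345, 377, 369, 369, 353, 345]
t=12: [38, 34, 35, 35, 37, 38]
t=13: [88, 82, 83, 83, 87, 88]
t=14: [197, 189, 190, 190, 196, 197]
t=15: [437, 427, 428, 428, 436, 437]
t=16: [20, 21, 21, 21, 20, 20]
t=17: [50, 51, 51, 51, 50, 50]
t=18: [116, 117, 117, 117, 116, 116]
t=19: [262, 263, 263, 263, 262, 262]
t=20: [57, 57, 57, 57, 57, 57]
t=21: [132, 132, 132, 132, 132, 132]
t=22: [297, 297, 297, 297, 297, 297]
t=23: [50, 50, 50, 50, 50, 50]
t=24: [116, 116, 116, 116, 116, 116]
t=25: [262, 262, 262, 262, 262, 262]
t=26: [57, 57, 57, 57, 57, 57]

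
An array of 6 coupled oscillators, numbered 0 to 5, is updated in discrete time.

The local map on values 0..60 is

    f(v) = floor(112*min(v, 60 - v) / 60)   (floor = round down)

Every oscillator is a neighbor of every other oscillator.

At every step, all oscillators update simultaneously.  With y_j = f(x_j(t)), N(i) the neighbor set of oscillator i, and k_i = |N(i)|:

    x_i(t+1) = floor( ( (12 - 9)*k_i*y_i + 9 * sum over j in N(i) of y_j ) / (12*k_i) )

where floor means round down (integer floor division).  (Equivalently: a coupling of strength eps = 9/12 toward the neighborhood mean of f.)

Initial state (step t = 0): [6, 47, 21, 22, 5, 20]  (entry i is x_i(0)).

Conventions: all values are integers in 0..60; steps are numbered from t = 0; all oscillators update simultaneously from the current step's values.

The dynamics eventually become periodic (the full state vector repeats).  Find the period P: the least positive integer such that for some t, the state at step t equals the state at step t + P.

Answer: 6
Key observation: The state at step 5, [41, 41, 41, 41, 41, 41], reappears at step 11 — and no state repeats earlier — so the cycle the system enters has period 6.

Derivation:
t=0: [6, 47, 21, 22, 5, 20]
t=1: [25, 26, 28, 28, 25, 27]
t=2: [48, 48, 49, 49, 48, 49]
t=3: [21, 21, 20, 20, 21, 20]
t=4: [38, 38, 37, 37, 38, 37]
t=5: [41, 41, 41, 41, 41, 41]
t=6: [35, 35, 35, 35, 35, 35]
t=7: [46, 46, 46, 46, 46, 46]
t=8: [26, 26, 26, 26, 26, 26]
t=9: [48, 48, 48, 48, 48, 48]
t=10: [22, 22, 22, 22, 22, 22]
t=11: [41, 41, 41, 41, 41, 41]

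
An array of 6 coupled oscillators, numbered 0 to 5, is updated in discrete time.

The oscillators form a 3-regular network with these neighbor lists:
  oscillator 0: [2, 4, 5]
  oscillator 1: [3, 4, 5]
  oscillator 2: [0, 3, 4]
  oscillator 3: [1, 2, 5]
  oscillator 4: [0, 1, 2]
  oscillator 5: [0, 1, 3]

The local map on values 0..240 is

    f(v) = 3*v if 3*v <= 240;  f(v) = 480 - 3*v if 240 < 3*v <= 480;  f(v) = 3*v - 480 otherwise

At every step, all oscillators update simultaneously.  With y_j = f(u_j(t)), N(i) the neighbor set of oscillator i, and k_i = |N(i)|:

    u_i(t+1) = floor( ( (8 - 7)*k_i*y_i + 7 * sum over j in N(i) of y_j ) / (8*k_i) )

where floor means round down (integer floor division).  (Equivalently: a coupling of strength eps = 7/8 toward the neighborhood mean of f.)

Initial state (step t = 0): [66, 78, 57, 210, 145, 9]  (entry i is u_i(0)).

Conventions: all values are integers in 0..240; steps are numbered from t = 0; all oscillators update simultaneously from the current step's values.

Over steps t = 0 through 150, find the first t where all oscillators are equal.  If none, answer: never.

Simulating step by step:
t=0: [66, 78, 57, 210, 145, 9]  (not all equal)
t=1: [95, 94, 136, 144, 181, 173]  (not all equal)
t=2: [75, 68, 98, 96, 143, 133]  (not all equal)
t=3: [120, 120, 159, 161, 185, 191]  (not all equal)
t=4: [64, 64, 58, 63, 80, 82]  (not all equal)
t=5: [213, 217, 202, 198, 192, 196]  (not all equal)
t=6: [116, 114, 123, 132, 145, 143]  (not all equal)
t=7: [76, 69, 90, 98, 116, 109]  (not all equal)
t=8: [172, 163, 185, 189, 204, 200]  (not all equal)
t=9: [99, 100, 83, 70, 51, 53]  (not all equal)
t=10: [181, 174, 188, 192, 192, 187]  (not all equal)
t=11: [84, 84, 84, 72, 67, 68]  (not all equal)
t=12: [213, 209, 216, 219, 224, 221]  (not all equal)
t=13: [178, 179, 175, 167, 162, 163]  (not all equal)
t=14: [24, 17, 29, 35, 46, 39]  (not all equal)
t=15: [108, 111, 102, 87, 78, 81]  (not all equal)
t=16: [207, 219, 199, 190, 168, 181]  (not all equal)
t=17: [77, 73, 89, 115, 129, 126]  (not all equal)
t=18: [147, 123, 160, 172, 205, 183]  (not all equal)
t=19: [64, 83, 61, 57, 60, 62]  (not all equal)
t=20: [184, 185, 181, 196, 199, 196]  (not all equal)
t=21: [93, 106, 94, 85, 75, 87]  (not all equal)
t=22: [212, 215, 214, 197, 191, 198]  (not all equal)
t=23: [127, 113, 125, 142, 152, 140]  (not all equal)
t=24: [67, 57, 64, 96, 103, 93]  (not all equal)
t=25: [189, 185, 188, 188, 185, 189]  (not all equal)
t=26: [82, 81, 82, 82, 81, 82]  (not all equal)
t=27: [234, 235, 234, 234, 235, 234]  (not all equal)
t=28: [222, 223, 222, 222, 223, 222]  (not all equal)
t=29: [186, 187, 186, 186, 187, 186]  (not all equal)
t=30: [78, 79, 78, 78, 79, 78]  (not all equal)
t=31: [234, 235, 234, 234, 235, 234]  (not all equal)

Answer: never
Key observation: The state at step 27 reappears at step 31 — the system is in a cycle of period 4 from step 27 on.  No step 0..31 is synchronized, and the cycle repeats forever, so no step up to 150 (or ever) has all oscillators equal.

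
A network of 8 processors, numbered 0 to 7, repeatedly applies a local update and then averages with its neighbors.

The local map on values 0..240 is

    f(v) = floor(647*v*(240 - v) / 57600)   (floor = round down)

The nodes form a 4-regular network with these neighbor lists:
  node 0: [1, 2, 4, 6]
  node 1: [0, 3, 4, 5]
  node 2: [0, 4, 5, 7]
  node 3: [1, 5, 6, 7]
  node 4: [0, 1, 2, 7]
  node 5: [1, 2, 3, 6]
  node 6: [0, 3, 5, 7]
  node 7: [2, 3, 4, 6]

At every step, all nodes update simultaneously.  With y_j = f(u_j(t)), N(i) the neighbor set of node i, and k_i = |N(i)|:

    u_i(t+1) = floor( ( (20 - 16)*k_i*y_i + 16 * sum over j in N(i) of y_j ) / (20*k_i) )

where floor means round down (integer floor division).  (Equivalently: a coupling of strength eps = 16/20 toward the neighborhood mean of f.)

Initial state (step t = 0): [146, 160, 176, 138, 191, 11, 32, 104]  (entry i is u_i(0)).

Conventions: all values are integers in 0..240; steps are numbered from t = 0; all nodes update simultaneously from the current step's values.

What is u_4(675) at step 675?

Answer: u_4(675) = 150
Key observation: The state at step 9, [150, 150, 150, 150, 150, 150, 150, 150], reappears at step 11: the system is in a cycle of period 2 from step 9 on.  Therefore the state at step 675 equals the state at step 9 + ((675 - 9) mod 2) = 9, which is [150, 150, 150, 150, 150, 150, 150, 150].

Derivation:
t=0: [146, 160, 176, 138, 191, 11, 32, 104]
t=1: [120, 117, 114, 112, 137, 105, 114, 124]
t=2: [160, 160, 160, 160, 160, 160, 160, 160]
t=3: [143, 143, 143, 143, 143, 143, 143, 143]
t=4: [155, 155, 155, 155, 155, 155, 155, 155]
t=5: [147, 147, 147, 147, 147, 147, 147, 147]
t=6: [153, 153, 153, 153, 153, 153, 153, 153]
t=7: [149, 149, 149, 149, 149, 149, 149, 149]
t=8: [152, 152, 152, 152, 152, 152, 152, 152]
t=9: [150, 150, 150, 150, 150, 150, 150, 150]
t=10: [151, 151, 151, 151, 151, 151, 151, 151]
t=11: [150, 150, 150, 150, 150, 150, 150, 150]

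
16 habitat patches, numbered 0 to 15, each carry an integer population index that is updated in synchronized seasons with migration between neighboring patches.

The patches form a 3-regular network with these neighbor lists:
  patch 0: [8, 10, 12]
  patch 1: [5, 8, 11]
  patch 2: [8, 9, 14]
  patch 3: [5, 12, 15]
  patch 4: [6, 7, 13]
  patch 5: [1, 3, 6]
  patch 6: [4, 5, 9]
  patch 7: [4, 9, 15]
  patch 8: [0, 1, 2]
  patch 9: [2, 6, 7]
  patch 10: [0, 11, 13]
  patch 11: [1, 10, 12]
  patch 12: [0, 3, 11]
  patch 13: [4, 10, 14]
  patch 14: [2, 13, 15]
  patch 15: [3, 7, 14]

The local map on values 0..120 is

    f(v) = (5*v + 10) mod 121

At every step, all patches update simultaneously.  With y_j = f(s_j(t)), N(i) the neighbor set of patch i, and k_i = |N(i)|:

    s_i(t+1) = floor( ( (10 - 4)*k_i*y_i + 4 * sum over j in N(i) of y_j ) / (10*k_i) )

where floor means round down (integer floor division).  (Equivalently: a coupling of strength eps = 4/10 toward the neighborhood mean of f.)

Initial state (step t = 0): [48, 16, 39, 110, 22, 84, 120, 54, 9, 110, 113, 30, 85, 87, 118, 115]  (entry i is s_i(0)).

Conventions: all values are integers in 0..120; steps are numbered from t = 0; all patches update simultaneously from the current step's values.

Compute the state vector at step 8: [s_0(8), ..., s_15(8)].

Simulating step by step:
t=0: [48, 16, 39, 110, 22, 84, 120, 54, 9, 110, 113, 30, 85, 87, 118, 115]
t=1: [33, 75, 83, 77, 88, 63, 38, 62, 57, 62, 71, 57, 59, 92, 105, 91]
t=2: [48, 38, 61, 52, 87, 67, 80, 82, 50, 76, 29, 43, 56, 82, 66, 82]
t=3: [18, 77, 62, 44, 70, 82, 56, 56, 32, 39, 42, 83, 47, 62, 83, 58]
t=4: [80, 41, 72, 81, 94, 59, 63, 63, 57, 73, 91, 55, 37, 84, 65, 64]
t=5: [58, 77, 25, 61, 101, 68, 75, 78, 51, 30, 82, 61, 63, 81, 77, 83]
t=6: [56, 46, 20, 77, 33, 81, 36, 39, 27, 33, 58, 66, 77, 47, 36, 56]
t=7: [44, 94, 85, 36, 53, 60, 62, 71, 51, 67, 54, 86, 42, 25, 62, 53]
t=8: [86, 92, 70, 68, 32, 76, 74, 23, 53, 82, 49, 80, 93, 28, 62, 39]

Answer: [86, 92, 70, 68, 32, 76, 74, 23, 53, 82, 49, 80, 93, 28, 62, 39]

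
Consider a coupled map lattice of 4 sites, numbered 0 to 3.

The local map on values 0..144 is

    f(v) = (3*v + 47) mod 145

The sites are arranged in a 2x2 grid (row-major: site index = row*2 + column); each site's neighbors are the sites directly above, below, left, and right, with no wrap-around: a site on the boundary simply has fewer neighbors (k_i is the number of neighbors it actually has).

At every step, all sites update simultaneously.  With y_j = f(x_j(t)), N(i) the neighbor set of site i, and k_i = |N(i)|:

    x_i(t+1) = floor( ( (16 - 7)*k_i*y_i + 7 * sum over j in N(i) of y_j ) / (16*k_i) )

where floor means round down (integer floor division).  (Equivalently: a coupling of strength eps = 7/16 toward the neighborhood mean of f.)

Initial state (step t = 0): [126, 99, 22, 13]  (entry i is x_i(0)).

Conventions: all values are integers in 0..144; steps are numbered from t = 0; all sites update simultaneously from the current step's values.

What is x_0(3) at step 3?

Simulating step by step:
t=0: [126, 99, 22, 13]
t=1: [112, 78, 111, 84]
t=2: [101, 98, 72, 54]
t=3: [70, 55, 93, 72]

Answer: x_0(3) = 70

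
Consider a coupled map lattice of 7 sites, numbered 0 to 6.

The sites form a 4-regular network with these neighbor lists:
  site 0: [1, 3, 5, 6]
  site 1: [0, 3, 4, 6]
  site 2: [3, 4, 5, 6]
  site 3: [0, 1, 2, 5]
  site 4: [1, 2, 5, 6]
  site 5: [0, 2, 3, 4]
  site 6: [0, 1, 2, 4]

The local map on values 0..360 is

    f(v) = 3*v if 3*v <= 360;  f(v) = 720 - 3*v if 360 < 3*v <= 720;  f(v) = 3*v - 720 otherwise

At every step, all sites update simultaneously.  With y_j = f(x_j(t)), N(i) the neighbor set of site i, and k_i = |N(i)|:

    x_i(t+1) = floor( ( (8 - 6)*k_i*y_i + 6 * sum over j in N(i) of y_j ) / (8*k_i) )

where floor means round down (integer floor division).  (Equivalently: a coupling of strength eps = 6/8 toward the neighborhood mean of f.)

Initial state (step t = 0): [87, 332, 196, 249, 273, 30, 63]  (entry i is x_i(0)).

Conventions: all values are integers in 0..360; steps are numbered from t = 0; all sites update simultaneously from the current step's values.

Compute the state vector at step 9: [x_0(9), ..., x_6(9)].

Simulating step by step:
t=0: [87, 332, 196, 249, 273, 30, 63]
t=1: [174, 177, 108, 149, 153, 119, 191]
t=2: [230, 212, 275, 268, 255, 287, 219]
t=3: [77, 62, 88, 88, 84, 84, 65]
t=4: [225, 223, 246, 240, 231, 252, 223]
t=5: [37, 35, 25, 28, 36, 25, 39]
t=6: [99, 105, 90, 89, 96, 89, 104]
t=7: [291, 297, 280, 282, 290, 277, 297]
t=8: [146, 155, 134, 135, 144, 130, 154]
t=9: [287, 278, 302, 300, 289, 308, 278]

Answer: [287, 278, 302, 300, 289, 308, 278]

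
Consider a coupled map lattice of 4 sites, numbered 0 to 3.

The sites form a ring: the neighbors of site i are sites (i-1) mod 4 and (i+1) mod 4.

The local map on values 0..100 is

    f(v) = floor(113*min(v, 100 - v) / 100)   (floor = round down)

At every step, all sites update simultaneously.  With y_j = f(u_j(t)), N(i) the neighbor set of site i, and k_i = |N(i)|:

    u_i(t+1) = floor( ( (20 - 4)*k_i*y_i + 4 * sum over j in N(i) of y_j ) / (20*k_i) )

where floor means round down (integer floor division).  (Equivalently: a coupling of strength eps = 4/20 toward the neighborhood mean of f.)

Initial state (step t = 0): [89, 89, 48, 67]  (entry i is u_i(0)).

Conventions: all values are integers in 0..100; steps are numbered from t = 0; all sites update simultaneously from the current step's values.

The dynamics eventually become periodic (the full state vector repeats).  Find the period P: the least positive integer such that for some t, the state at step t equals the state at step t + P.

Simulating step by step:
t=0: [89, 89, 48, 67]
t=1: [14, 16, 48, 36]
t=2: [17, 21, 49, 38]
t=3: [21, 25, 50, 41]
t=4: [25, 30, 52, 44]
t=5: [30, 34, 51, 47]
t=6: [35, 39, 53, 51]
t=7: [41, 44, 52, 53]
t=8: [47, 49, 53, 52]
t=9: [53, 54, 53, 53]
t=10: [52, 51, 52, 53]
t=11: [54, 54, 54, 53]
t=12: [51, 51, 51, 52]
t=13: [54, 55, 54, 54]
t=14: [50, 50, 50, 51]
t=15: [55, 56, 55, 55]
t=16: [49, 49, 49, 50]
t=17: [55, 55, 55, 55]
t=18: [50, 50, 50, 50]
t=19: [56, 56, 56, 56]
t=20: [49, 49, 49, 49]
t=21: [55, 55, 55, 55]

Answer: 4
Key observation: The state at step 17, [55, 55, 55, 55], reappears at step 21 — and no state repeats earlier — so the cycle the system enters has period 4.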